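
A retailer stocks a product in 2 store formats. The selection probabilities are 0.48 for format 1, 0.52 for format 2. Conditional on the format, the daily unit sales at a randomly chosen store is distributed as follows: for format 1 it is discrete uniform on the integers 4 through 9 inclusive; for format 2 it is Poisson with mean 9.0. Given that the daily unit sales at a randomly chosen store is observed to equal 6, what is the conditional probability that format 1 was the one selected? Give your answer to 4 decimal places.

Likelihoods P(X=6 | ·): 1: 0.166667; 2: 0.0910903.
Posterior ∝ prior × likelihood. Numerator for 1: 0.48·0.166667 = 0.08.
Normalizing constant: 0.48·0.166667 + 0.52·0.0910903 = 0.127367.
P(1 | observation) = 0.08 / 0.127367 = 0.628106.

0.6281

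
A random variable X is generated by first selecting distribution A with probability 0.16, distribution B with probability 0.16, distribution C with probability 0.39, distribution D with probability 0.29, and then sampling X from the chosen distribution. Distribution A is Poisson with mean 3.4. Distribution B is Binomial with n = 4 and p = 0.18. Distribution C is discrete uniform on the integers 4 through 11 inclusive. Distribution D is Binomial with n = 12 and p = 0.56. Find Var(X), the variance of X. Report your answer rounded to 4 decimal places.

Per component, A: μ=3.4, E[X²]=14.96; B: μ=0.72, E[X²]=1.1088; C: μ=7.5, E[X²]=61.5; D: μ=6.72, E[X²]=48.1152.
E[X] = 0.16·3.4 + 0.16·0.72 + 0.39·7.5 + 0.29·6.72 = 5.533.
E[X²] = 0.16·14.96 + 0.16·1.1088 + 0.39·61.5 + 0.29·48.1152 = 40.5094.
Var(X) = E[X²] − (E[X])² = 40.5094 − 30.6141 = 9.89533.

9.8953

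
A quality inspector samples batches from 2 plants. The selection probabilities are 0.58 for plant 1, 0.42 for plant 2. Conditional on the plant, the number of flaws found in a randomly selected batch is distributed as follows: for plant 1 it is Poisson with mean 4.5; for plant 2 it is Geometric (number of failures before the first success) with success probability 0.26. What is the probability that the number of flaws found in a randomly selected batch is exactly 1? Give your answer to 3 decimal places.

0.110

Conditional on each plant, P(X = 1): 1: 0.0499905; 2: 0.1924.
By total probability, P(X = 1) = 0.58·0.0499905 + 0.42·0.1924 = 0.109802.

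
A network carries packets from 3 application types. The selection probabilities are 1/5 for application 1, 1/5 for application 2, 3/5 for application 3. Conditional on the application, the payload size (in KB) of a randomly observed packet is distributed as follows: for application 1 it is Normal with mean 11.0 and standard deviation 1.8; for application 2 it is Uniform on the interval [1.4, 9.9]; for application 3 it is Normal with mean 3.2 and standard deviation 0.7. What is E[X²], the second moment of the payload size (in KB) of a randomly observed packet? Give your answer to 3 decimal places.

For each component E[X²] = Var + (mean)², giving 1: 124.24; 2: 37.9433; 3: 10.73.
Overall E[X²] = 0.2·124.24 + 0.2·37.9433 + 0.6·10.73 = 38.8747.

38.875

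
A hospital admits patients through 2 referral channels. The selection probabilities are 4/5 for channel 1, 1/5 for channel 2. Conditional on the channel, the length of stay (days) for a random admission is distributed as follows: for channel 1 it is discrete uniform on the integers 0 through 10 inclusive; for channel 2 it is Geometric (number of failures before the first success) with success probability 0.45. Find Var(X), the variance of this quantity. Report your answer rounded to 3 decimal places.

Per component, 1: μ=5, E[X²]=35; 2: μ=1.22222, E[X²]=4.20988.
E[X] = 0.8·5 + 0.2·1.22222 = 4.24444.
E[X²] = 0.8·35 + 0.2·4.20988 = 28.842.
Var(X) = E[X²] − (E[X])² = 28.842 − 18.0153 = 10.8267.

10.827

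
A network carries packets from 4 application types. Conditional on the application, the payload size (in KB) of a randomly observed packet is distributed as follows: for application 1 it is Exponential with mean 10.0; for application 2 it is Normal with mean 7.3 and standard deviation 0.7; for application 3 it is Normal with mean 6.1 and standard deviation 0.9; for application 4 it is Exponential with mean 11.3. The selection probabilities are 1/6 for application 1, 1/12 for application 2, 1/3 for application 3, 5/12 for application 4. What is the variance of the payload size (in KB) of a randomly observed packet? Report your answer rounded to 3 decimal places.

75.596

Per component, 1: μ=10, E[X²]=200; 2: μ=7.3, E[X²]=53.78; 3: μ=6.1, E[X²]=38.02; 4: μ=11.3, E[X²]=255.38.
E[X] = 0.166667·10 + 0.0833333·7.3 + 0.333333·6.1 + 0.416667·11.3 = 9.01667.
E[X²] = 0.166667·200 + 0.0833333·53.78 + 0.333333·38.02 + 0.416667·255.38 = 156.897.
Var(X) = E[X²] − (E[X])² = 156.897 − 81.3003 = 75.5964.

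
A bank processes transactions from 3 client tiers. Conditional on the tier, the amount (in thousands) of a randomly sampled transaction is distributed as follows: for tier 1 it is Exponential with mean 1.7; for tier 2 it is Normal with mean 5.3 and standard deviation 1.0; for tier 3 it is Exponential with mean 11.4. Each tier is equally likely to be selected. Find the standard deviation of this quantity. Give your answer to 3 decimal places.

7.788

Per component, 1: μ=1.7, E[X²]=5.78; 2: μ=5.3, E[X²]=29.09; 3: μ=11.4, E[X²]=259.92.
E[X] = 0.333333·1.7 + 0.333333·5.3 + 0.333333·11.4 = 6.13333.
E[X²] = 0.333333·5.78 + 0.333333·29.09 + 0.333333·259.92 = 98.2633.
Var(X) = E[X²] − (E[X])² = 98.2633 − 37.6178 = 60.6456.
SD(X) = √60.6456 = 7.78753.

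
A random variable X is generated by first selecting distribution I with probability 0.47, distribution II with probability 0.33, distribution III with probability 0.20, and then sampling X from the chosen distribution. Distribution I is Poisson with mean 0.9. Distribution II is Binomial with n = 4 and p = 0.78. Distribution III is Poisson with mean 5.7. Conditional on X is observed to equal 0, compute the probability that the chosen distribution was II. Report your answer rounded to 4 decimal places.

Likelihoods P(X=0 | ·): I: 0.40657; II: 0.00234256; III: 0.00334597.
Posterior ∝ prior × likelihood. Numerator for II: 0.33·0.00234256 = 0.000773045.
Normalizing constant: 0.47·0.40657 + 0.33·0.00234256 + 0.2·0.00334597 = 0.19253.
P(II | observation) = 0.000773045 / 0.19253 = 0.00401519.

0.0040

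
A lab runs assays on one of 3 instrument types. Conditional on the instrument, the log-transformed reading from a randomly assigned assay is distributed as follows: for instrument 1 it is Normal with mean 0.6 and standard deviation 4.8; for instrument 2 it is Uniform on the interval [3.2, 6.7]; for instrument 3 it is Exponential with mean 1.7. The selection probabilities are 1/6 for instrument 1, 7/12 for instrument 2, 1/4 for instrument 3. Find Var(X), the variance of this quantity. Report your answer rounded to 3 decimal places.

Per component, 1: μ=0.6, E[X²]=23.4; 2: μ=4.95, E[X²]=25.5233; 3: μ=1.7, E[X²]=5.78.
E[X] = 0.166667·0.6 + 0.583333·4.95 + 0.25·1.7 = 3.4125.
E[X²] = 0.166667·23.4 + 0.583333·25.5233 + 0.25·5.78 = 20.2336.
Var(X) = E[X²] − (E[X])² = 20.2336 − 11.6452 = 8.58845.

8.588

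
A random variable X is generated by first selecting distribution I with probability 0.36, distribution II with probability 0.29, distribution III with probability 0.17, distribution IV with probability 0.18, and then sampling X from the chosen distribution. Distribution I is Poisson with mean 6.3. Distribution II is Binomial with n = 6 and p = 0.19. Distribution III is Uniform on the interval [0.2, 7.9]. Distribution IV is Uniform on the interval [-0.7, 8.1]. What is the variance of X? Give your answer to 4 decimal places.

Per component, I: μ=6.3, E[X²]=45.99; II: μ=1.14, E[X²]=2.223; III: μ=4.05, E[X²]=21.3433; IV: μ=3.7, E[X²]=20.1433.
E[X] = 0.36·6.3 + 0.29·1.14 + 0.17·4.05 + 0.18·3.7 = 3.9531.
E[X²] = 0.36·45.99 + 0.29·2.223 + 0.17·21.3433 + 0.18·20.1433 = 24.4552.
Var(X) = E[X²] − (E[X])² = 24.4552 − 15.627 = 8.82824.

8.8282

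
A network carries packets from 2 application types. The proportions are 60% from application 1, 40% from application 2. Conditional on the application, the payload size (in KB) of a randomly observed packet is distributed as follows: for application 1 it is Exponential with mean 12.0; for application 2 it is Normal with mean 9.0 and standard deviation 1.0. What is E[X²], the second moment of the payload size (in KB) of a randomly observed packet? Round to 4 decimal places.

For each component E[X²] = Var + (mean)², giving 1: 288; 2: 82.
Overall E[X²] = 0.6·288 + 0.4·82 = 205.6.

205.6000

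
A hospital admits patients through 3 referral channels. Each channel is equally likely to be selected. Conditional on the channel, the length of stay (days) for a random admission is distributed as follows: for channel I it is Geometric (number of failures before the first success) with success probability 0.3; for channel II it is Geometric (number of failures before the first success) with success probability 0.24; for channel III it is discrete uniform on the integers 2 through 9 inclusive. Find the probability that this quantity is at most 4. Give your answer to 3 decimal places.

0.651

Conditional on each channel, P(X ≤ 4): I: 0.83193; II: 0.746447; III: 0.375.
By total probability, P(X ≤ 4) = 0.333333·0.83193 + 0.333333·0.746447 + 0.333333·0.375 = 0.651126.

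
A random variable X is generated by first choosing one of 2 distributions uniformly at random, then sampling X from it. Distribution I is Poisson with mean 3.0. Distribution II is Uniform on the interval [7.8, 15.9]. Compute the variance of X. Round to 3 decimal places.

Per component, I: μ=3, E[X²]=12; II: μ=11.85, E[X²]=145.89.
E[X] = 0.5·3 + 0.5·11.85 = 7.425.
E[X²] = 0.5·12 + 0.5·145.89 = 78.945.
Var(X) = E[X²] − (E[X])² = 78.945 − 55.1306 = 23.8144.

23.814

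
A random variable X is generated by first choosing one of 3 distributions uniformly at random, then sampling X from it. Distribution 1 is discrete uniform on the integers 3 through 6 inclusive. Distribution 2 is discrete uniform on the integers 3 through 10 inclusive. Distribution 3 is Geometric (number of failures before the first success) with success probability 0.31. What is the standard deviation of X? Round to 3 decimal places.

Per component, 1: μ=4.5, E[X²]=21.5; 2: μ=6.5, E[X²]=47.5; 3: μ=2.22581, E[X²]=12.1342.
E[X] = 0.333333·4.5 + 0.333333·6.5 + 0.333333·2.22581 = 4.4086.
E[X²] = 0.333333·21.5 + 0.333333·47.5 + 0.333333·12.1342 = 27.0447.
Var(X) = E[X²] − (E[X])² = 27.0447 − 19.4358 = 7.60897.
SD(X) = √7.60897 = 2.75844.

2.758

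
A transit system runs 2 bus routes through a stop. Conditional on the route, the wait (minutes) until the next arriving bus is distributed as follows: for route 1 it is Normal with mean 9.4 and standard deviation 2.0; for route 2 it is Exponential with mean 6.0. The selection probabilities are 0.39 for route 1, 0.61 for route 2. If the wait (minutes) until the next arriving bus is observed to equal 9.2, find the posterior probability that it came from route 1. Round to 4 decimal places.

Likelihoods f(9.2 | ·): 1: 0.198476; 2: 0.0359692.
Posterior ∝ prior × likelihood. Numerator for 1: 0.39·0.198476 = 0.0774057.
Normalizing constant: 0.39·0.198476 + 0.61·0.0359692 = 0.0993469.
P(1 | observation) = 0.0774057 / 0.0993469 = 0.779146.

0.7791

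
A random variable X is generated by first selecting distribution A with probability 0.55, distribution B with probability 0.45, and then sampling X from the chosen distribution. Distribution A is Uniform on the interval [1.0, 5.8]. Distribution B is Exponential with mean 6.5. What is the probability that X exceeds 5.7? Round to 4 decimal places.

0.1987

Conditional on each component, P(X > 5.7): A: 0.0208333; B: 0.416061.
By total probability, P(X > 5.7) = 0.55·0.0208333 + 0.45·0.416061 = 0.198686.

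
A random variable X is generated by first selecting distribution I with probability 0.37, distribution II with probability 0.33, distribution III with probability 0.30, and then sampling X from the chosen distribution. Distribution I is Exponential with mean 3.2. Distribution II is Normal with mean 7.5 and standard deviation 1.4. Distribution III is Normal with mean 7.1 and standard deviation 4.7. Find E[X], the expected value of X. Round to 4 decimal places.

5.7890

Component means — I: 3.2; II: 7.5; III: 7.1.
E[X] = 0.37·3.2 + 0.33·7.5 + 0.3·7.1 = 5.789.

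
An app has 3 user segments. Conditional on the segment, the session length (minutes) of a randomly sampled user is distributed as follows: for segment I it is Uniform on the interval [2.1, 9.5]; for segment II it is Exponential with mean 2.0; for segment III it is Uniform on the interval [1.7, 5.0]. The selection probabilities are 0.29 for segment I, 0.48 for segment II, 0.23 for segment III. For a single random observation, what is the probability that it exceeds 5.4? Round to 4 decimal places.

Conditional on each segment, P(X > 5.4): I: 0.554054; II: 0.0672055; III: 0.
By total probability, P(X > 5.4) = 0.29·0.554054 + 0.48·0.0672055 + 0.23·0 = 0.192934.

0.1929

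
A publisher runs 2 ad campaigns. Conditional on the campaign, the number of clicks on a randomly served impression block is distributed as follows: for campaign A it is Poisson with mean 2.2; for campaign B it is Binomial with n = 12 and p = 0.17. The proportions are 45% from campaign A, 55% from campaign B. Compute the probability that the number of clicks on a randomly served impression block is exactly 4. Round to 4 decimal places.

Conditional on each campaign, P(X = 4): A: 0.108151; B: 0.0931163.
By total probability, P(X = 4) = 0.45·0.108151 + 0.55·0.0931163 = 0.099882.

0.0999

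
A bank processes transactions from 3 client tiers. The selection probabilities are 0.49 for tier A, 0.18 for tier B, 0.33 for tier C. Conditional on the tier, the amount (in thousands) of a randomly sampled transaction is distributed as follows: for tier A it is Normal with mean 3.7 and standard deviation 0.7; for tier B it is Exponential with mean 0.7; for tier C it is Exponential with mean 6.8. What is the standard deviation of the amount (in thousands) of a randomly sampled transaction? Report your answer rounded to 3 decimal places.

4.488

Per component, A: μ=3.7, E[X²]=14.18; B: μ=0.7, E[X²]=0.98; C: μ=6.8, E[X²]=92.48.
E[X] = 0.49·3.7 + 0.18·0.7 + 0.33·6.8 = 4.183.
E[X²] = 0.49·14.18 + 0.18·0.98 + 0.33·92.48 = 37.643.
Var(X) = E[X²] − (E[X])² = 37.643 − 17.4975 = 20.1455.
SD(X) = √20.1455 = 4.48838.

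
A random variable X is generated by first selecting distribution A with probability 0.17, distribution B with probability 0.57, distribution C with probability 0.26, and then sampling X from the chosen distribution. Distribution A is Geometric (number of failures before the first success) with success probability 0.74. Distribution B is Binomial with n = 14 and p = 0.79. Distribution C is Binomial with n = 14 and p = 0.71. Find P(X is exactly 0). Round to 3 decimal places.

0.126

Conditional on each component, P(X = 0): A: 0.74; B: 3.24392e-10; C: 2.97558e-08.
By total probability, P(X = 0) = 0.17·0.74 + 0.57·3.24392e-10 + 0.26·2.97558e-08 = 0.1258.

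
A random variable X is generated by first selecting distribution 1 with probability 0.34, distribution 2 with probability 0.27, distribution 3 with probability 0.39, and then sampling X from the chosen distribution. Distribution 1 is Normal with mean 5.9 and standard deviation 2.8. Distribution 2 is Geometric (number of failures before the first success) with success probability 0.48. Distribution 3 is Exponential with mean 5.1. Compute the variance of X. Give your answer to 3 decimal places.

17.332

Per component, 1: μ=5.9, E[X²]=42.65; 2: μ=1.08333, E[X²]=3.43056; 3: μ=5.1, E[X²]=52.02.
E[X] = 0.34·5.9 + 0.27·1.08333 + 0.39·5.1 = 4.2875.
E[X²] = 0.34·42.65 + 0.27·3.43056 + 0.39·52.02 = 35.7151.
Var(X) = E[X²] − (E[X])² = 35.7151 − 18.3827 = 17.3324.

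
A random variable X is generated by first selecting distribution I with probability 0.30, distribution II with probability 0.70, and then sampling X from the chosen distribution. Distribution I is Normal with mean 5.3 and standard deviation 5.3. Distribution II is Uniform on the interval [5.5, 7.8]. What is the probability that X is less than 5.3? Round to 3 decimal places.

0.150

Conditional on each component, P(X < 5.3): I: 0.5; II: 0.
By total probability, P(X < 5.3) = 0.3·0.5 + 0.7·0 = 0.15.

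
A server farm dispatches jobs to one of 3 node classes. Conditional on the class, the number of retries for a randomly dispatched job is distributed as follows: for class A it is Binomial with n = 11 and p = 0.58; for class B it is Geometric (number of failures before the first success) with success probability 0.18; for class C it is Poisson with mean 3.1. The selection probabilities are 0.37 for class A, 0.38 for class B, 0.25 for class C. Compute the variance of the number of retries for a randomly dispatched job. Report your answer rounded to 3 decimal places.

13.048

Per component, A: μ=6.38, E[X²]=43.384; B: μ=4.55556, E[X²]=46.0617; C: μ=3.1, E[X²]=12.71.
E[X] = 0.37·6.38 + 0.38·4.55556 + 0.25·3.1 = 4.86671.
E[X²] = 0.37·43.384 + 0.38·46.0617 + 0.25·12.71 = 36.733.
Var(X) = E[X²] − (E[X])² = 36.733 − 23.6849 = 13.0482.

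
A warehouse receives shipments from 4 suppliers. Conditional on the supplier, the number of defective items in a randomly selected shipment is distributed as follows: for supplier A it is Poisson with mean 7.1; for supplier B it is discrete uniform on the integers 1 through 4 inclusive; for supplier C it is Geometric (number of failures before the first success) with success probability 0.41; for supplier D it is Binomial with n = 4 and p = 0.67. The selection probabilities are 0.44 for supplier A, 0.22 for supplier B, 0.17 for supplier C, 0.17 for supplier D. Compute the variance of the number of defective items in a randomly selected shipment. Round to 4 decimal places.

10.1405

Per component, A: μ=7.1, E[X²]=57.51; B: μ=2.5, E[X²]=7.5; C: μ=1.43902, E[X²]=5.58061; D: μ=2.68, E[X²]=8.0668.
E[X] = 0.44·7.1 + 0.22·2.5 + 0.17·1.43902 + 0.17·2.68 = 4.37423.
E[X²] = 0.44·57.51 + 0.22·7.5 + 0.17·5.58061 + 0.17·8.0668 = 29.2745.
Var(X) = E[X²] − (E[X])² = 29.2745 − 19.1339 = 10.1405.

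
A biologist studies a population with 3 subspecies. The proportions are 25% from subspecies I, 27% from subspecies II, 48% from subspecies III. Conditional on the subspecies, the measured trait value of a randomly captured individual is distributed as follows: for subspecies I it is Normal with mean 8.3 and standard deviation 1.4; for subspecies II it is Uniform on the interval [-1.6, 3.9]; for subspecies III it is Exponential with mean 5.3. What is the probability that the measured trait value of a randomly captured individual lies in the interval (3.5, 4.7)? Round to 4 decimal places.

Conditional on each subspecies, P(3.5 < X < 4.7): I: 0.00476061; II: 0.0727273; III: 0.104681.
By total probability, P(3.5 < X < 4.7) = 0.25·0.00476061 + 0.27·0.0727273 + 0.48·0.104681 = 0.0710735.

0.0711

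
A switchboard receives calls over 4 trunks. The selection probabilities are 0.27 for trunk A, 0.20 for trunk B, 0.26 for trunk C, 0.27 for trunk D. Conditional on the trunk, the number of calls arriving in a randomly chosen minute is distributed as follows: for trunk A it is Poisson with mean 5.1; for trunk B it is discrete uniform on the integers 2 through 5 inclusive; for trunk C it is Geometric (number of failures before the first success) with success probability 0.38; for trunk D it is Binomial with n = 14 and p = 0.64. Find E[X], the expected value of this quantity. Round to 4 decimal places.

4.9204

Component means — A: 5.1; B: 3.5; C: 1.63158; D: 8.96.
E[X] = 0.27·5.1 + 0.2·3.5 + 0.26·1.63158 + 0.27·8.96 = 4.92041.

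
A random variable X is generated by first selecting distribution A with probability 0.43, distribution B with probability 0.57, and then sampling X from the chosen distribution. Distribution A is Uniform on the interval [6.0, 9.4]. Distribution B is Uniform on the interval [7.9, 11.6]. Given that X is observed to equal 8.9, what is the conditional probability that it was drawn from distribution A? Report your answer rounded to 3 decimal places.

0.451

Likelihoods f(8.9 | ·): A: 0.294118; B: 0.27027.
Posterior ∝ prior × likelihood. Numerator for A: 0.43·0.294118 = 0.126471.
Normalizing constant: 0.43·0.294118 + 0.57·0.27027 = 0.280525.
P(A | observation) = 0.126471 / 0.280525 = 0.450836.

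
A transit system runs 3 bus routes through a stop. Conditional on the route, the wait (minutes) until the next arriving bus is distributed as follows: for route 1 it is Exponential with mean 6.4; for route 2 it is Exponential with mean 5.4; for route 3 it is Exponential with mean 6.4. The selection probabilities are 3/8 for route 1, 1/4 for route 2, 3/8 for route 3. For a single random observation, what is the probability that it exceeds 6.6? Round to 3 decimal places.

Conditional on each route, P(X > 6.6): 1: 0.356561; 2: 0.294575; 3: 0.356561.
By total probability, P(X > 6.6) = 0.375·0.356561 + 0.25·0.294575 + 0.375·0.356561 = 0.341064.

0.341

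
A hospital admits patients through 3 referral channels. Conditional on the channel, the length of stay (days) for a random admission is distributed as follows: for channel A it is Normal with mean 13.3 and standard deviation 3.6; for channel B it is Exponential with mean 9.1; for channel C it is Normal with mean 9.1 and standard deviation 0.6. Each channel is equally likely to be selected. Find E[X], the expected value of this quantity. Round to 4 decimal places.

Component means — A: 13.3; B: 9.1; C: 9.1.
E[X] = 0.333333·13.3 + 0.333333·9.1 + 0.333333·9.1 = 10.5.

10.5000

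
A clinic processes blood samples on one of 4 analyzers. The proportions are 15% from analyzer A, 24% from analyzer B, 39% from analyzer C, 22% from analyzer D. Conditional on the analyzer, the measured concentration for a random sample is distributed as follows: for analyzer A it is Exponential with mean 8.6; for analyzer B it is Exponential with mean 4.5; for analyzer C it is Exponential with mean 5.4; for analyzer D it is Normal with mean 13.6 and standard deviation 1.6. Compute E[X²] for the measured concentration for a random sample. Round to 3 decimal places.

95.907

For each component E[X²] = Var + (mean)², giving A: 147.92; B: 40.5; C: 58.32; D: 187.52.
Overall E[X²] = 0.15·147.92 + 0.24·40.5 + 0.39·58.32 + 0.22·187.52 = 95.9072.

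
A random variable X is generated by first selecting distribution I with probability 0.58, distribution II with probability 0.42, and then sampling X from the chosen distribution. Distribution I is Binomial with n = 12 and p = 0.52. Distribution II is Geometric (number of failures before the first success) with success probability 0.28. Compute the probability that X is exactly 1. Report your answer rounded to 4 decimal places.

0.0858

Conditional on each component, P(X = 1): I: 0.00194464; II: 0.2016.
By total probability, P(X = 1) = 0.58·0.00194464 + 0.42·0.2016 = 0.0857999.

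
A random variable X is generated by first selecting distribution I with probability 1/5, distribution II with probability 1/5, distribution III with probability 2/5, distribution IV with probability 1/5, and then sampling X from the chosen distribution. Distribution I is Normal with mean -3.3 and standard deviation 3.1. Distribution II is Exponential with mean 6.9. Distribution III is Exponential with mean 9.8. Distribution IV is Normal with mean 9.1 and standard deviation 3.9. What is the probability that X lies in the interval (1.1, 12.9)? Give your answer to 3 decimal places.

0.569

Conditional on each component, P(1.1 < X < 12.9): I: 0.0778977; II: 0.698447; III: 0.625707; IV: 0.814941.
By total probability, P(1.1 < X < 12.9) = 0.2·0.0778977 + 0.2·0.698447 + 0.4·0.625707 + 0.2·0.814941 = 0.56854.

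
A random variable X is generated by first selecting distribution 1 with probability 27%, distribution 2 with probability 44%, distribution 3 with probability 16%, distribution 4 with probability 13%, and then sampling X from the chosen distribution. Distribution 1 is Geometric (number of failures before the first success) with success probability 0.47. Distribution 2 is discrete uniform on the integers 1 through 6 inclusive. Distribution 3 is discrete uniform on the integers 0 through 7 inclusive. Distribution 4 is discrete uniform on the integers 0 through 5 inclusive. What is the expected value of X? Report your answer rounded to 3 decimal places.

Component means — 1: 1.12766; 2: 3.5; 3: 3.5; 4: 2.5.
E[X] = 0.27·1.12766 + 0.44·3.5 + 0.16·3.5 + 0.13·2.5 = 2.72947.

2.729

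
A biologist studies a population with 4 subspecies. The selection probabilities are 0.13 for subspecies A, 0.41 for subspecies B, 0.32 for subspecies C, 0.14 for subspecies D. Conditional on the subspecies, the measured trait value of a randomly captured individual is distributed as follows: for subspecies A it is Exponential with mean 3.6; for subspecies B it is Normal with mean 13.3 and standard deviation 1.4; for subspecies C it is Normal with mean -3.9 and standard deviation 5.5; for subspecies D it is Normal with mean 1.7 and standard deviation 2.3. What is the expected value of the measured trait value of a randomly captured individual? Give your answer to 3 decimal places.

Component means — A: 3.6; B: 13.3; C: -3.9; D: 1.7.
E[X] = 0.13·3.6 + 0.41·13.3 + 0.32·-3.9 + 0.14·1.7 = 4.911.

4.911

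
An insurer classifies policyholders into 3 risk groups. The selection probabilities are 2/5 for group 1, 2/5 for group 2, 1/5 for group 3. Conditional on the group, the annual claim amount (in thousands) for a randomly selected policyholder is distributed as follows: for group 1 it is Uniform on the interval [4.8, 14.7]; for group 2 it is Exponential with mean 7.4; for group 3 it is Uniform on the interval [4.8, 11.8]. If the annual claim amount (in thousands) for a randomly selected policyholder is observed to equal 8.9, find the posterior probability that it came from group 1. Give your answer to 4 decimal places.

0.4742

Likelihoods f(8.9 | ·): 1: 0.10101; 2: 0.0405921; 3: 0.142857.
Posterior ∝ prior × likelihood. Numerator for 1: 0.4·0.10101 = 0.040404.
Normalizing constant: 0.4·0.10101 + 0.4·0.0405921 + 0.2·0.142857 = 0.0852123.
P(1 | observation) = 0.040404 / 0.0852123 = 0.474157.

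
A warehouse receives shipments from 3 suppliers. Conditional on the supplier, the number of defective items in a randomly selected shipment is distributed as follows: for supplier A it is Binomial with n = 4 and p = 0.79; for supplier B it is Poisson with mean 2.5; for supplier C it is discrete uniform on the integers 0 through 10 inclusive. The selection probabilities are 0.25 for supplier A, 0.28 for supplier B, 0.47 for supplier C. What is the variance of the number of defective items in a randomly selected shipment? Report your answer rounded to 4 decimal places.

Per component, A: μ=3.16, E[X²]=10.6492; B: μ=2.5, E[X²]=8.75; C: μ=5, E[X²]=35.
E[X] = 0.25·3.16 + 0.28·2.5 + 0.47·5 = 3.84.
E[X²] = 0.25·10.6492 + 0.28·8.75 + 0.47·35 = 21.5623.
Var(X) = E[X²] − (E[X])² = 21.5623 − 14.7456 = 6.8167.

6.8167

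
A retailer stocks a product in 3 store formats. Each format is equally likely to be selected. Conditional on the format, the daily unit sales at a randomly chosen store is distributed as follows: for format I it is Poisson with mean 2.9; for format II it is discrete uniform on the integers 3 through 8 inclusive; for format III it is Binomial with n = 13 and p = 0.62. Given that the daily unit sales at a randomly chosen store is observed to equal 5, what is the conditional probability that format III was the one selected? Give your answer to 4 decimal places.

0.1643

Likelihoods P(X=5 | ·): I: 0.0940491; II: 0.166667; III: 0.0512632.
Posterior ∝ prior × likelihood. Numerator for III: 0.333333·0.0512632 = 0.0170877.
Normalizing constant: 0.333333·0.0940491 + 0.333333·0.166667 + 0.333333·0.0512632 = 0.103993.
P(III | observation) = 0.0170877 / 0.103993 = 0.164316.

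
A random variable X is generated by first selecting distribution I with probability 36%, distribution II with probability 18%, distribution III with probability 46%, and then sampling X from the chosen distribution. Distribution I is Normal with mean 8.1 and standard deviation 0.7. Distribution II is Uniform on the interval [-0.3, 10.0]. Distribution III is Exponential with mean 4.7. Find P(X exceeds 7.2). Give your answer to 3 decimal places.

Conditional on each component, P(X > 7.2): I: 0.900729; II: 0.271845; III: 0.216121.
By total probability, P(X > 7.2) = 0.36·0.900729 + 0.18·0.271845 + 0.46·0.216121 = 0.47261.

0.473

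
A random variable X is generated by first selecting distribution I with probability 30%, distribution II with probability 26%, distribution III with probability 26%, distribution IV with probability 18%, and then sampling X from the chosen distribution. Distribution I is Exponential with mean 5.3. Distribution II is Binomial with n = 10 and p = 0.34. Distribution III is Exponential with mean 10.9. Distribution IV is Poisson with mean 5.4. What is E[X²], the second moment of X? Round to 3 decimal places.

88.445

For each component E[X²] = Var + (mean)², giving I: 56.18; II: 13.804; III: 237.62; IV: 34.56.
Overall E[X²] = 0.3·56.18 + 0.26·13.804 + 0.26·237.62 + 0.18·34.56 = 88.445.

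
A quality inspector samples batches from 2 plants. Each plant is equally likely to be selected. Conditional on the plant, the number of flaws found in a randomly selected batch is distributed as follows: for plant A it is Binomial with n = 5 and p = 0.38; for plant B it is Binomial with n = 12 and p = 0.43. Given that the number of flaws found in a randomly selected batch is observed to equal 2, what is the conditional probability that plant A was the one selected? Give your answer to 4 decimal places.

0.8862

Likelihoods P(X=2 | ·): A: 0.344146; B: 0.0441804.
Posterior ∝ prior × likelihood. Numerator for A: 0.5·0.344146 = 0.172073.
Normalizing constant: 0.5·0.344146 + 0.5·0.0441804 = 0.194163.
P(A | observation) = 0.172073 / 0.194163 = 0.886229.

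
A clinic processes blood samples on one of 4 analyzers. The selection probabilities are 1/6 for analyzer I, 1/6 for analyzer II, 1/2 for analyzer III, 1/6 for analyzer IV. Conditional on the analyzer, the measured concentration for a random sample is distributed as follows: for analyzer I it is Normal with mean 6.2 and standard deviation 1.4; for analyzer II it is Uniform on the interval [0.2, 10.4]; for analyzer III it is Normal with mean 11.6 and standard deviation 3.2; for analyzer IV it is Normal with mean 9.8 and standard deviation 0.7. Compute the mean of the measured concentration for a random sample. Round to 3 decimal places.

9.350

Component means — I: 6.2; II: 5.3; III: 11.6; IV: 9.8.
E[X] = 0.166667·6.2 + 0.166667·5.3 + 0.5·11.6 + 0.166667·9.8 = 9.35.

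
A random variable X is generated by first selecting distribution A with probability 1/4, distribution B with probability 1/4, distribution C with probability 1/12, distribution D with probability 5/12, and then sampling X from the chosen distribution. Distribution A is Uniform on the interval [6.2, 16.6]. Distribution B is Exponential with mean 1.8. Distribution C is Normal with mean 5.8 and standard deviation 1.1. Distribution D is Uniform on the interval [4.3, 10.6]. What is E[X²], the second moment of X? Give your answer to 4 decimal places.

For each component E[X²] = Var + (mean)², giving A: 138.973; B: 6.48; C: 34.85; D: 58.81.
Overall E[X²] = 0.25·138.973 + 0.25·6.48 + 0.0833333·34.85 + 0.416667·58.81 = 63.7717.

63.7717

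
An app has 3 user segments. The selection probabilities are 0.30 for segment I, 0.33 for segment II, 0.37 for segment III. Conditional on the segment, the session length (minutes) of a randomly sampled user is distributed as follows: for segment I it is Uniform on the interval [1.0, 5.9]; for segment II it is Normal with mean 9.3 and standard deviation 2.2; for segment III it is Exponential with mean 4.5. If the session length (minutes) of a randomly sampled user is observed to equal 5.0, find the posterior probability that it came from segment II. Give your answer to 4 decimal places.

0.0912

Likelihoods f(5.0 | ·): I: 0.204082; II: 0.0268492; III: 0.073154.
Posterior ∝ prior × likelihood. Numerator for II: 0.33·0.0268492 = 0.00886023.
Normalizing constant: 0.3·0.204082 + 0.33·0.0268492 + 0.37·0.073154 = 0.0971517.
P(II | observation) = 0.00886023 / 0.0971517 = 0.0912.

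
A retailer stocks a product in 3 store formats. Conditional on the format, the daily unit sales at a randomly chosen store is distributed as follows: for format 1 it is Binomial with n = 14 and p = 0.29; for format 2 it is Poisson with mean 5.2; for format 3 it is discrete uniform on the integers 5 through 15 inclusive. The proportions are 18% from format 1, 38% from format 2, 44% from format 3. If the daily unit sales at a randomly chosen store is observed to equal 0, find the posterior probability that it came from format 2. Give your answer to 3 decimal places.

0.585

Likelihoods P(X=0 | ·): 1: 0.00827212; 2: 0.00551656; 3: 0.
Posterior ∝ prior × likelihood. Numerator for 2: 0.38·0.00551656 = 0.00209629.
Normalizing constant: 0.18·0.00827212 + 0.38·0.00551656 + 0.44·0 = 0.00358528.
P(2 | observation) = 0.00209629 / 0.00358528 = 0.584695.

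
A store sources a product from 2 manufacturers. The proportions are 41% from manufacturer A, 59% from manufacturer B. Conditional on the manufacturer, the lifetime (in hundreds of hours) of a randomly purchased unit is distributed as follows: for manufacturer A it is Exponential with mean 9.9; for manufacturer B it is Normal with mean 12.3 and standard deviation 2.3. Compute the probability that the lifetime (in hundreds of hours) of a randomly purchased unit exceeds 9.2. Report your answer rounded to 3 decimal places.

0.699

Conditional on each manufacturer, P(X > 9.2): A: 0.394833; B: 0.911143.
By total probability, P(X > 9.2) = 0.41·0.394833 + 0.59·0.911143 = 0.699456.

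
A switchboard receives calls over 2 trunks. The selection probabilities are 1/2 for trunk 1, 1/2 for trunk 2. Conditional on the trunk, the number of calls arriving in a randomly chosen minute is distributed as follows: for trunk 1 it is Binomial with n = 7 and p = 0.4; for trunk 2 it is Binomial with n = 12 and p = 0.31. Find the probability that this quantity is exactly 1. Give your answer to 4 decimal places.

0.0967

Conditional on each trunk, P(X = 1): 1: 0.130637; 2: 0.0627889.
By total probability, P(X = 1) = 0.5·0.130637 + 0.5·0.0627889 = 0.0967129.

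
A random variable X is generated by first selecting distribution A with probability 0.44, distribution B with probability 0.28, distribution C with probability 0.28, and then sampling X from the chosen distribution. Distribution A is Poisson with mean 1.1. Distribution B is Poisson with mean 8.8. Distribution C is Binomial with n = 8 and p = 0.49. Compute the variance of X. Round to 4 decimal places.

13.6591

Per component, A: μ=1.1, E[X²]=2.31; B: μ=8.8, E[X²]=86.24; C: μ=3.92, E[X²]=17.3656.
E[X] = 0.44·1.1 + 0.28·8.8 + 0.28·3.92 = 4.0456.
E[X²] = 0.44·2.31 + 0.28·86.24 + 0.28·17.3656 = 30.026.
Var(X) = E[X²] − (E[X])² = 30.026 − 16.3669 = 13.6591.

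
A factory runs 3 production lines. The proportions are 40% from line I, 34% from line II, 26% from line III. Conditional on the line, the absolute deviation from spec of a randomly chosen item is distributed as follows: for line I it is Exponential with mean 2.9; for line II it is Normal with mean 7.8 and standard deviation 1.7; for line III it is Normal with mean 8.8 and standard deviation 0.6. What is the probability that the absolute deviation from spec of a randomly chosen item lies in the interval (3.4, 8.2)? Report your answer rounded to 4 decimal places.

Conditional on each line, P(3.4 < X < 8.2): I: 0.250463; II: 0.588186; III: 0.158655.
By total probability, P(3.4 < X < 8.2) = 0.4·0.250463 + 0.34·0.588186 + 0.26·0.158655 = 0.341419.

0.3414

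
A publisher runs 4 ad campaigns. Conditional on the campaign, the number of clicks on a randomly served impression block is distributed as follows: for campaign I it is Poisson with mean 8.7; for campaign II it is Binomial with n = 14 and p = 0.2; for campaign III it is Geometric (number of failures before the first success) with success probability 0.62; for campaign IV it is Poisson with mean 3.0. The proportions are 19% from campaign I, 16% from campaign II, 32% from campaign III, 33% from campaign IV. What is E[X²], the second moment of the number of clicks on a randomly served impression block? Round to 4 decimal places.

22.0434

For each component E[X²] = Var + (mean)², giving I: 84.39; II: 10.08; III: 1.3642; IV: 12.
Overall E[X²] = 0.19·84.39 + 0.16·10.08 + 0.32·1.3642 + 0.33·12 = 22.0434.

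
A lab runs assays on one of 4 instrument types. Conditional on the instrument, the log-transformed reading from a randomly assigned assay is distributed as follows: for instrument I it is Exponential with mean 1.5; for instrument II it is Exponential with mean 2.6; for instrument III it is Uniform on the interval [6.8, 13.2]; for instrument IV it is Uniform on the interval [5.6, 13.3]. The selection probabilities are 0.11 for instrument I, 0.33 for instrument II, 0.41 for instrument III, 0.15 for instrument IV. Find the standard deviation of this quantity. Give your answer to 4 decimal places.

Per component, I: μ=1.5, E[X²]=4.5; II: μ=2.6, E[X²]=13.52; III: μ=10, E[X²]=103.413; IV: μ=9.45, E[X²]=94.2433.
E[X] = 0.11·1.5 + 0.33·2.6 + 0.41·10 + 0.15·9.45 = 6.5405.
E[X²] = 0.11·4.5 + 0.33·13.52 + 0.41·103.413 + 0.15·94.2433 = 61.4926.
Var(X) = E[X²] − (E[X])² = 61.4926 − 42.7781 = 18.7144.
SD(X) = √18.7144 = 4.32602.

4.3260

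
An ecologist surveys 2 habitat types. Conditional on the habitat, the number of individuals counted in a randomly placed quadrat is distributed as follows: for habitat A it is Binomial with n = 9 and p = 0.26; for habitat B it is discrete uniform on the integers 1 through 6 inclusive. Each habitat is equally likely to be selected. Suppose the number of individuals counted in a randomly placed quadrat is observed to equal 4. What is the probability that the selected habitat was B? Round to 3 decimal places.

0.566

Likelihoods P(X=4 | ·): A: 0.127768; B: 0.166667.
Posterior ∝ prior × likelihood. Numerator for B: 0.5·0.166667 = 0.0833333.
Normalizing constant: 0.5·0.127768 + 0.5·0.166667 = 0.147217.
P(B | observation) = 0.0833333 / 0.147217 = 0.566056.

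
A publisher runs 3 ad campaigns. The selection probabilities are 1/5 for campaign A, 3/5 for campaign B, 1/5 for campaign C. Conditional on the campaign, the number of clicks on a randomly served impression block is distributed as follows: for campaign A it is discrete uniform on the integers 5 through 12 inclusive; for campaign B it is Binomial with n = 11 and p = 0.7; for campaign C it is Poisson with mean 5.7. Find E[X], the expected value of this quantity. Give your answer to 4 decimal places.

Component means — A: 8.5; B: 7.7; C: 5.7.
E[X] = 0.2·8.5 + 0.6·7.7 + 0.2·5.7 = 7.46.

7.4600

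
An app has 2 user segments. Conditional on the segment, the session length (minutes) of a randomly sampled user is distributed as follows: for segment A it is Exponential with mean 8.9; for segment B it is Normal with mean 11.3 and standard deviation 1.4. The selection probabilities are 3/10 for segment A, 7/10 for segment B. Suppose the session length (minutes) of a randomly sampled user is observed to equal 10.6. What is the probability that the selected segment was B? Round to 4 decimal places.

Likelihoods f(10.6 | ·): A: 0.0341476; B: 0.251475.
Posterior ∝ prior × likelihood. Numerator for B: 0.7·0.251475 = 0.176033.
Normalizing constant: 0.3·0.0341476 + 0.7·0.251475 = 0.186277.
P(B | observation) = 0.176033 / 0.186277 = 0.945005.

0.9450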